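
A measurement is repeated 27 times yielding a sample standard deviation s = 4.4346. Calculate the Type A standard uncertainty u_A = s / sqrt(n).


u_A = s / sqrt(n)
u_A = 4.4346 / sqrt(27)
u_A = 4.4346 / 5.1961524
u_A = 0.8534

0.8534


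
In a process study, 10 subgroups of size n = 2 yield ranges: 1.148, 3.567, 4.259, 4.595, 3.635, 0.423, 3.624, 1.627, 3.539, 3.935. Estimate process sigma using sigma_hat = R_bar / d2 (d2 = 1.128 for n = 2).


R_bar = (1.148 + 3.567 + 4.259 + 4.595 + 3.635 + 0.423 + 3.624 + 1.627 + 3.539 + 3.935) / 10
R_bar = 30.352 / 10 = 3.0352
sigma_hat = R_bar / d2 = 3.0352 / 1.128 = 2.6908

2.6908


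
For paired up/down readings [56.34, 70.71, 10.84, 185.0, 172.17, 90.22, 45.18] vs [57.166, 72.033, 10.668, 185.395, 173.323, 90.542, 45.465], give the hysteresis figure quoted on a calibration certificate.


|56.34 - 57.166| = 0.8260
|70.71 - 72.033| = 1.3230
|10.84 - 10.668| = 0.1720
|185.0 - 185.395| = 0.3950
|172.17 - 173.323| = 1.1530
|90.22 - 90.542| = 0.3220
|45.18 - 45.465| = 0.2850
hysteresis = max(diffs) = 1.3230

1.3230


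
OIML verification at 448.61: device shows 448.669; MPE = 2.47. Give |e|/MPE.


e = indication - reference = 448.669 - 448.61 = 0.0590
|e| = 0.0590
ratio = |e| / MPE = 0.0590 / 2.47
ratio = 0.0239

0.0239


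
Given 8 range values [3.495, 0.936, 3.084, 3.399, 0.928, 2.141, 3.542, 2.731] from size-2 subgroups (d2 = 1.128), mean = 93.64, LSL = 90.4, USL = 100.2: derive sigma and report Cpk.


R_bar = (3.495 + 0.936 + 3.084 + 3.399 + 0.928 + 2.141 + 3.542 + 2.731) / 8 = 2.532
sigma = R_bar / d2 = 2.532 / 1.128 = 2.2446809
Cp = (USL - LSL)/(6*sigma) = (100.2 - 90.4)/(6*2.2446809) = 0.7276
Cpu = (100.2 - 93.64)/(3*2.2446809) = 0.9742
Cpl = (93.64 - 90.4)/(3*2.2446809) = 0.4811
Cpk = min(Cpu, Cpl) = 0.4811

0.4811


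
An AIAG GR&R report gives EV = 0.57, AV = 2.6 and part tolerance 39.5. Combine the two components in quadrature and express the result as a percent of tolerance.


GRR = sqrt(EV^2 + AV^2) = sqrt(0.57^2 + 2.6^2) = 2.6617475
%GRR = GRR / tol * 100 = 2.6617475 / 39.5 * 100
%GRR = 6.7386

6.7386


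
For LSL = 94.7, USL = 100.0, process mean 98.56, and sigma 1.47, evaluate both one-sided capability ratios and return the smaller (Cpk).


Cpu = (USL - mean) / (3*sigma) = (100.0 - 98.56) / (3*1.47) = 0.3265
Cpl = (mean - LSL) / (3*sigma) = (98.56 - 94.7) / (3*1.47) = 0.8753
Cpk = min(Cpu, Cpl) = 0.3265

0.3265


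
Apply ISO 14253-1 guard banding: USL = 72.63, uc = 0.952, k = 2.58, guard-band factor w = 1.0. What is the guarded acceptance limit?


U = k * uc = 2.58 * 0.952 = 2.45616
guard band g = w * U = 1.0 * 2.45616 = 2.45616
AL = USL - g = 72.63 - 2.45616
AL = 70.1738

70.1738


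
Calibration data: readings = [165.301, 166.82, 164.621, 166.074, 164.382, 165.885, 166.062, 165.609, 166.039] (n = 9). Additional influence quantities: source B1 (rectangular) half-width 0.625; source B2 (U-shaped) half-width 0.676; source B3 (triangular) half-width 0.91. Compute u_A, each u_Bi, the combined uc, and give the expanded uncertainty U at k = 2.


mean = (165.301 + 166.82 + 164.621 + 166.074 + 164.382 + 165.885 + 166.062 + 165.609 + 166.039) / 9 = 165.6436667
s = sqrt(sum((x - mean)^2)/(n-1)) = 0.76768744
u_A = s / sqrt(n) = 0.76768744 / sqrt(9) = 0.25589581
u_B1 = 0.625 / sqrt(3) = 0.36084392
u_B2 = 0.676 / sqrt(2) = 0.47800418
u_B3 = 0.91 / sqrt(6) = 0.37150594
uc = sqrt(0.25589581^2 + 0.36084392^2 + 0.47800418^2 + 0.37150594^2) = 0.74979708
U = k * uc = 2 * 0.74979708
U = 1.4996

1.4996


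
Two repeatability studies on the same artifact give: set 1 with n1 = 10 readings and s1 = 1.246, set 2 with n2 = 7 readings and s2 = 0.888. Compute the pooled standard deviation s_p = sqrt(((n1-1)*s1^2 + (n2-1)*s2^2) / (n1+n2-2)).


s_p = sqrt(((n1-1)*s1^2 + (n2-1)*s2^2) / (n1+n2-2))
numerator = (10-1)*1.246^2 + (7-1)*0.888^2 = 13.972644 + 4.731264 = 18.703908
denominator = 10 + 7 - 2 = 15
s_p^2 = 18.703908 / 15 = 1.2469272
s_p = sqrt(1.2469272) = 1.1167

1.1167


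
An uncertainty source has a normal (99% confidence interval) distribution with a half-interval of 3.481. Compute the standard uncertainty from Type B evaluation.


u_B = half_width / 2.576
u_B = 3.481 / 2.576
u_B = 1.3513

1.3513


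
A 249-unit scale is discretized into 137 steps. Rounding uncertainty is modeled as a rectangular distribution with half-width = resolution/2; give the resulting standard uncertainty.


resolution = range / divisions
resolution = 249 / 137 = 1.8175182
u_res = resolution / (2*sqrt(3))
u_res = 1.8175182 / 3.4641016
u_res = 0.5247

0.5247


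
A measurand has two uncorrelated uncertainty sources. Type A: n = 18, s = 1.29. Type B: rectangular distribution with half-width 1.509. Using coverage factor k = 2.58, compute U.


u_A = s / sqrt(n) = 1.29 / sqrt(18) = 0.30405592
u_B = half_width / sqrt(3) = 1.509 / sqrt(3) = 0.87122156
uc = sqrt(u_A^2 + u_B^2) = sqrt(0.30405592^2 + 0.87122156^2) = 0.92275512
U = k * uc = 2.58 * 0.92275512
U = 2.3807

2.3807


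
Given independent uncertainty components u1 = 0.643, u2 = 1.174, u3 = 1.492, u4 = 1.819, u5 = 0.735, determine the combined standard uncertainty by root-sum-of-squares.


uc = sqrt(0.643^2 + 1.174^2 + 1.492^2 + 1.819^2 + 0.735^2)
uc = sqrt(7.866775)
uc = 2.8048

2.8048


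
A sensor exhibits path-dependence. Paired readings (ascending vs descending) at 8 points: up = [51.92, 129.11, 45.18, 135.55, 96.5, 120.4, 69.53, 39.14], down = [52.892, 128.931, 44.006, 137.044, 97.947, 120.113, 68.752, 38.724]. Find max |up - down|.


|51.92 - 52.892| = 0.9720
|129.11 - 128.931| = 0.1790
|45.18 - 44.006| = 1.1740
|135.55 - 137.044| = 1.4940
|96.5 - 97.947| = 1.4470
|120.4 - 120.113| = 0.2870
|69.53 - 68.752| = 0.7780
|39.14 - 38.724| = 0.4160
hysteresis = max(diffs) = 1.4940

1.4940


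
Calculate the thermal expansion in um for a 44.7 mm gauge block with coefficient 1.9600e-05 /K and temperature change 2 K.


dL = L * alpha * dT
= 44.7 * 1.9600e-05 * 2
= 0.0017522 mm
dL_um = 0.0017522 * 1000 = 1.7522 um

1.7522


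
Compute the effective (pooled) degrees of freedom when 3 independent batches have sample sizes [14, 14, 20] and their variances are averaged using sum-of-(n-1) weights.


nu = sum_i (n_i - 1)
nu = ((14 - 1) + (14 - 1) + (20 - 1))
nu = 13 + 13 + 19
nu = 45

45


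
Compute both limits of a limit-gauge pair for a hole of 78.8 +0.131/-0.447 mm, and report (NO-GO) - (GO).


GO = nominal - lower_tol (smallest hole = maximum material condition)
GO = 78.8 - 0.447 = 78.353
NO-GO = nominal + upper_tol (largest hole = least material condition)
NO-GO = 78.8 + 0.131 = 78.931
spread = NO-GO - GO = 78.931 - 78.353 = 0.5780

0.5780


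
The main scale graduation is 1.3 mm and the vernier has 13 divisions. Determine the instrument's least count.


LC = MSD / n_div
= 1.3 / 13
= 0.1000

0.1000


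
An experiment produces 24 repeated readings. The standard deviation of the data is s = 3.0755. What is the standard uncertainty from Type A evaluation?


u_A = s / sqrt(n)
u_A = 3.0755 / sqrt(24)
u_A = 3.0755 / 4.8989795
u_A = 0.6278

0.6278


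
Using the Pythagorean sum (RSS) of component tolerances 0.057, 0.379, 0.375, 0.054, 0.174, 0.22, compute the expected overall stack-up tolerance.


RSS = sqrt(0.057^2 + 0.379^2 + 0.375^2 + 0.054^2 + 0.174^2 + 0.22^2)
= sqrt(0.369107)
= 0.6075

0.6075


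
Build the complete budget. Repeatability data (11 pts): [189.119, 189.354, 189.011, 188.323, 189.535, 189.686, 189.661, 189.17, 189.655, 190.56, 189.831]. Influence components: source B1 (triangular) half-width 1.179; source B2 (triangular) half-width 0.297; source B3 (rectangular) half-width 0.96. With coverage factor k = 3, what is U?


mean = (189.119 + 189.354 + 189.011 + 188.323 + 189.535 + 189.686 + 189.661 + 189.17 + 189.655 + 190.56 + 189.831) / 11 = 189.4459091
s = sqrt(sum((x - mean)^2)/(n-1)) = 0.5644972
u_A = s / sqrt(n) = 0.5644972 / sqrt(11) = 0.17020231
u_B1 = 1.179 / sqrt(6) = 0.48132473
u_B2 = 0.297 / sqrt(6) = 0.12124974
u_B3 = 0.96 / sqrt(3) = 0.55425626
uc = sqrt(0.17020231^2 + 0.48132473^2 + 0.12124974^2 + 0.55425626^2) = 0.76324559
U = k * uc = 3 * 0.76324559
U = 2.2897

2.2897


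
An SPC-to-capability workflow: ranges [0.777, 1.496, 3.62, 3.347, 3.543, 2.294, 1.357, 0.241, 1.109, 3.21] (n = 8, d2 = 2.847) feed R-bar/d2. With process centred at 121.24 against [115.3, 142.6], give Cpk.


R_bar = (0.777 + 1.496 + 3.62 + 3.347 + 3.543 + 2.294 + 1.357 + 0.241 + 1.109 + 3.21) / 10 = 2.0994
sigma = R_bar / d2 = 2.0994 / 2.847 = 0.7374078
Cp = (USL - LSL)/(6*sigma) = (142.6 - 115.3)/(6*0.7374078) = 6.1703
Cpu = (142.6 - 121.24)/(3*0.7374078) = 9.6554
Cpl = (121.24 - 115.3)/(3*0.7374078) = 2.6851
Cpk = min(Cpu, Cpl) = 2.6851

2.6851


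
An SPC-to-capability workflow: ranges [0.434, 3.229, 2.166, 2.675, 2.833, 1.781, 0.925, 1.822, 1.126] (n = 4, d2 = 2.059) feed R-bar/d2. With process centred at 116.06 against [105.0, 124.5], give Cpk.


R_bar = (0.434 + 3.229 + 2.166 + 2.675 + 2.833 + 1.781 + 0.925 + 1.822 + 1.126) / 9 = 1.8878889
sigma = R_bar / d2 = 1.8878889 / 2.059 = 0.91689602
Cp = (USL - LSL)/(6*sigma) = (124.5 - 105.0)/(6*0.91689602) = 3.5446
Cpu = (124.5 - 116.06)/(3*0.91689602) = 3.0683
Cpl = (116.06 - 105.0)/(3*0.91689602) = 4.0208
Cpk = min(Cpu, Cpl) = 3.0683

3.0683


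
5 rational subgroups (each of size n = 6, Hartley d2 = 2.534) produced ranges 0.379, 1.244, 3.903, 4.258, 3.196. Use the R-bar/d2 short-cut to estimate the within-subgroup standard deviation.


R_bar = (0.379 + 1.244 + 3.903 + 4.258 + 3.196) / 5
R_bar = 12.98 / 5 = 2.596
sigma_hat = R_bar / d2 = 2.596 / 2.534 = 1.0245

1.0245


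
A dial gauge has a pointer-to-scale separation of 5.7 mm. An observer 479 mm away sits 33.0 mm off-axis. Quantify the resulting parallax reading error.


error = h * offset / d
= 5.7 * 33.0 / 479
= 0.3927

0.3927


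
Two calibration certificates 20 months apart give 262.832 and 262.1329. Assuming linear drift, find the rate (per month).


rate = (v2 - v1) / months
= (262.1329 - 262.832) / 20
= -0.6991 / 20
= -0.0350

-0.0350


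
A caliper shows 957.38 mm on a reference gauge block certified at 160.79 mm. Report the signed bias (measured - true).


Systematic error = measured - true
= 957.38 - 160.79
= 796.5900

796.5900


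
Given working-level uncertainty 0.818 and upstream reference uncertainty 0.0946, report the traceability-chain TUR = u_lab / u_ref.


TUR = u_lab / u_ref
= 0.818 / 0.0946
= 8.6469

8.6469


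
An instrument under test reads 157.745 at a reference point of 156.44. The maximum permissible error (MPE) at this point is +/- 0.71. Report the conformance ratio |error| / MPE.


e = indication - reference = 157.745 - 156.44 = 1.3050
|e| = 1.3050
ratio = |e| / MPE = 1.3050 / 0.71
ratio = 1.8380

1.8380


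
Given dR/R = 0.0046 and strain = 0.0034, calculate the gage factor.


GF = (dR/R) / epsilon
= 0.0046 / 0.0034
= 1.3529

1.3529


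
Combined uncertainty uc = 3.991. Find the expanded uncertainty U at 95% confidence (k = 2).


U = k * uc
U = 2 * 3.991
U = 7.9820

7.9820


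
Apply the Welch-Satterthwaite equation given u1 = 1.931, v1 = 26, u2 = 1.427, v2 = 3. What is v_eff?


uc = sqrt(u1^2 + u2^2) = sqrt(1.931^2 + 1.427^2) = 2.4010602
v_eff = uc^4 / (u1^4/v1 + u2^4/v2)
= 2.4010602^4 / (1.931^4/26 + 1.427^4/3)
= 33.236264 / 1.916968
v_eff = 17.3379

17.3379


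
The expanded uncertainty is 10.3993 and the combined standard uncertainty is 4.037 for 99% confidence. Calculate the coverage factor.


k = U / uc
k = 10.3993 / 4.037
k = 2.576

2.576


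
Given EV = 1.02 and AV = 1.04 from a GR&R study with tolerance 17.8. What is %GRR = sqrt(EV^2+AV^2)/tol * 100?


GRR = sqrt(EV^2 + AV^2) = sqrt(1.02^2 + 1.04^2) = 1.4567086
%GRR = GRR / tol * 100 = 1.4567086 / 17.8 * 100
%GRR = 8.1838

8.1838


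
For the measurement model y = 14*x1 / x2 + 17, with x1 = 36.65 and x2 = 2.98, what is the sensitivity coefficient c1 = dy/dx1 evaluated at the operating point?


y = 14*x1 / x2 + 17
dy/dx1 = 14/x2
Evaluate at x2 = 2.98: c1 = 14 / 2.98
c1 = 4.6980

4.6980


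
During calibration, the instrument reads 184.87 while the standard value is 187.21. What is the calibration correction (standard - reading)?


Correction = standard - reading
= 187.21 - 184.87
= 2.3400

2.3400


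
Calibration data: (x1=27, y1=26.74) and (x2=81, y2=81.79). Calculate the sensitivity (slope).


slope = (y2 - y1) / (x2 - x1)
= (81.79 - 26.74) / (81 - 27)
= 55.0500 / 54
= 1.0194

1.0194


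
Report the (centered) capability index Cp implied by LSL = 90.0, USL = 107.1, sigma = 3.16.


Cp = (USL - LSL) / (6 * sigma)
= (107.1 - 90.0) / (6 * 3.16)
= 17.1000 / 18.9600
= 0.9019

0.9019


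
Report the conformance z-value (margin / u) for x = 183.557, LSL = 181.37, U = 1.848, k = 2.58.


u = U / k = 1.848 / 2.58 = 0.71627907
margin = |LSL - x| = |181.37 - 183.557| = 2.187
z = margin / u = 2.187 / 0.71627907
z = 3.0533

3.0533


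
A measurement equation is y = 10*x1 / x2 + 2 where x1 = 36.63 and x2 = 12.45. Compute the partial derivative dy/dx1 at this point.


y = 10*x1 / x2 + 2
dy/dx1 = 10/x2
Evaluate at x2 = 12.45: c1 = 10 / 12.45
c1 = 0.8032

0.8032


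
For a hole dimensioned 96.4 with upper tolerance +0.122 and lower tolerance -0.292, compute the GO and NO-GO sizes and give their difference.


GO = nominal - lower_tol (smallest hole = maximum material condition)
GO = 96.4 - 0.292 = 96.108
NO-GO = nominal + upper_tol (largest hole = least material condition)
NO-GO = 96.4 + 0.122 = 96.522
spread = NO-GO - GO = 96.522 - 96.108 = 0.4140

0.4140


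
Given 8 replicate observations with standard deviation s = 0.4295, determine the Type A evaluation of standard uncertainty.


u_A = s / sqrt(n)
u_A = 0.4295 / sqrt(8)
u_A = 0.4295 / 2.8284271
u_A = 0.1519

0.1519


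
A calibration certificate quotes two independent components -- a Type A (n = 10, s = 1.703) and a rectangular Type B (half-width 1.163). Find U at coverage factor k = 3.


u_A = s / sqrt(n) = 1.703 / sqrt(10) = 0.53853589
u_B = half_width / sqrt(3) = 1.163 / sqrt(3) = 0.67145836
uc = sqrt(u_A^2 + u_B^2) = sqrt(0.53853589^2 + 0.67145836^2) = 0.86074226
U = k * uc = 3 * 0.86074226
U = 2.5822

2.5822


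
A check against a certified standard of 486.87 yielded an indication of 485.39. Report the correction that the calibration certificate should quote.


Correction = standard - reading
= 486.87 - 485.39
= 1.4800

1.4800


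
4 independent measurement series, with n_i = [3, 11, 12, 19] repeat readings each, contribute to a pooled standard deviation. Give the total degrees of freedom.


nu = sum_i (n_i - 1)
nu = ((3 - 1) + (11 - 1) + (12 - 1) + (19 - 1))
nu = 2 + 10 + 11 + 18
nu = 41

41


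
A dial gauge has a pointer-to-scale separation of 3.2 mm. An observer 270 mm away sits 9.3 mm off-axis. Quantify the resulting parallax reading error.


error = h * offset / d
= 3.2 * 9.3 / 270
= 0.1102

0.1102


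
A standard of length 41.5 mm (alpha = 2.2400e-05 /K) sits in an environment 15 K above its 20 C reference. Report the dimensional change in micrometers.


dL = L * alpha * dT
= 41.5 * 2.2400e-05 * 15
= 0.0139440 mm
dL_um = 0.0139440 * 1000 = 13.9440 um

13.9440


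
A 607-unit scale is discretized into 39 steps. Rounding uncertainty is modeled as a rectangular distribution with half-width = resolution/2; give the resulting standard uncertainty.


resolution = range / divisions
resolution = 607 / 39 = 15.564103
u_res = resolution / (2*sqrt(3))
u_res = 15.564103 / 3.4641016
u_res = 4.4930

4.4930


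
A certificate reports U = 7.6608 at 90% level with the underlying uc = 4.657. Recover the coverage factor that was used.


k = U / uc
k = 7.6608 / 4.657
k = 1.645

1.645


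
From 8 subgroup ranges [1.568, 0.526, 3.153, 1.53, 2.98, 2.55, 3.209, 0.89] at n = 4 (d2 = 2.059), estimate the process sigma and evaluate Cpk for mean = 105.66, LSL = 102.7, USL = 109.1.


R_bar = (1.568 + 0.526 + 3.153 + 1.53 + 2.98 + 2.55 + 3.209 + 0.89) / 8 = 2.05075
sigma = R_bar / d2 = 2.05075 / 2.059 = 0.9959932
Cp = (USL - LSL)/(6*sigma) = (109.1 - 102.7)/(6*0.9959932) = 1.0710
Cpu = (109.1 - 105.66)/(3*0.9959932) = 1.1513
Cpl = (105.66 - 102.7)/(3*0.9959932) = 0.9906
Cpk = min(Cpu, Cpl) = 0.9906

0.9906


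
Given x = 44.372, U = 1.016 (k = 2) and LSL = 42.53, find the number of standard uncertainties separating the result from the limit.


u = U / k = 1.016 / 2 = 0.508
margin = |LSL - x| = |42.53 - 44.372| = 1.842
z = margin / u = 1.842 / 0.508
z = 3.6260

3.6260


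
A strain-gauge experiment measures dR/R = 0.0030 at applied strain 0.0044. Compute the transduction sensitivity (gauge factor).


GF = (dR/R) / epsilon
= 0.0030 / 0.0044
= 0.6818

0.6818


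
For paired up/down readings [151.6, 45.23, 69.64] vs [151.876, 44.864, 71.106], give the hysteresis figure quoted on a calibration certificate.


|151.6 - 151.876| = 0.2760
|45.23 - 44.864| = 0.3660
|69.64 - 71.106| = 1.4660
hysteresis = max(diffs) = 1.4660

1.4660


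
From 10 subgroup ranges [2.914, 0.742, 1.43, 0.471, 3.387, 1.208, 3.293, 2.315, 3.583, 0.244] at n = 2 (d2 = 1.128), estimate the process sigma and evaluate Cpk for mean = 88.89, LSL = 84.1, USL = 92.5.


R_bar = (2.914 + 0.742 + 1.43 + 0.471 + 3.387 + 1.208 + 3.293 + 2.315 + 3.583 + 0.244) / 10 = 1.9587
sigma = R_bar / d2 = 1.9587 / 1.128 = 1.7364362
Cp = (USL - LSL)/(6*sigma) = (92.5 - 84.1)/(6*1.7364362) = 0.8062
Cpu = (92.5 - 88.89)/(3*1.7364362) = 0.6930
Cpl = (88.89 - 84.1)/(3*1.7364362) = 0.9195
Cpk = min(Cpu, Cpl) = 0.6930

0.6930


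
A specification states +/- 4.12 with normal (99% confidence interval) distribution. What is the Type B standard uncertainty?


u_B = half_width / 2.576
u_B = 4.12 / 2.576
u_B = 1.5994

1.5994


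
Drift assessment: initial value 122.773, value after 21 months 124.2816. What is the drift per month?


rate = (v2 - v1) / months
= (124.2816 - 122.773) / 21
= 1.5086 / 21
= 0.0718

0.0718


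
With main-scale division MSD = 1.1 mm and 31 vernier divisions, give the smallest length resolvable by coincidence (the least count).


LC = MSD / n_div
= 1.1 / 31
= 0.0355

0.0355


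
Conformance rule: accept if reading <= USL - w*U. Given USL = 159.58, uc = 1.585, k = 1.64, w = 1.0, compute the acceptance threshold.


U = k * uc = 1.64 * 1.585 = 2.5994
guard band g = w * U = 1.0 * 2.5994 = 2.5994
AL = USL - g = 159.58 - 2.5994
AL = 156.9806

156.9806


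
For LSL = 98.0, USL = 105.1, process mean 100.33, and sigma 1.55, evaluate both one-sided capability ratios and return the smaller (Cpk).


Cpu = (USL - mean) / (3*sigma) = (105.1 - 100.33) / (3*1.55) = 1.0258
Cpl = (mean - LSL) / (3*sigma) = (100.33 - 98.0) / (3*1.55) = 0.5011
Cpk = min(Cpu, Cpl) = 0.5011

0.5011


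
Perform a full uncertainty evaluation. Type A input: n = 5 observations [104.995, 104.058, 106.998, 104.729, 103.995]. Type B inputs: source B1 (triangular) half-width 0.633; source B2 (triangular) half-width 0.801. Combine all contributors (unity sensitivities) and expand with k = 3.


mean = (104.995 + 104.058 + 106.998 + 104.729 + 103.995) / 5 = 104.955
s = sqrt(sum((x - mean)^2)/(n-1)) = 1.2199113
u_A = s / sqrt(n) = 1.2199113 / sqrt(5) = 0.54556092
u_B1 = 0.633 / sqrt(6) = 0.25842117
u_B2 = 0.801 / sqrt(6) = 0.32700688
uc = sqrt(0.54556092^2 + 0.25842117^2 + 0.32700688^2) = 0.68655059
U = k * uc = 3 * 0.68655059
U = 2.0597

2.0597


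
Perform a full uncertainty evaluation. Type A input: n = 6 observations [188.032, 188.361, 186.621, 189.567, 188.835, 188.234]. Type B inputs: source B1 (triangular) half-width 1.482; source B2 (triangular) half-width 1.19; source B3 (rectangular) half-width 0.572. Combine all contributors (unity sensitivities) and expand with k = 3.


mean = (188.032 + 188.361 + 186.621 + 189.567 + 188.835 + 188.234) / 6 = 188.275
s = sqrt(sum((x - mean)^2)/(n-1)) = 0.97843814
u_A = s / sqrt(n) = 0.97843814 / sqrt(6) = 0.3994457
u_B1 = 1.482 / sqrt(6) = 0.60502397
u_B2 = 1.19 / sqrt(6) = 0.48581547
u_B3 = 0.572 / sqrt(3) = 0.33024435
uc = sqrt(0.3994457^2 + 0.60502397^2 + 0.48581547^2 + 0.33024435^2) = 0.93310711
U = k * uc = 3 * 0.93310711
U = 2.7993

2.7993


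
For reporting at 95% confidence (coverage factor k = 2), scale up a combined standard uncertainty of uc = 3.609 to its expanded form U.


U = k * uc
U = 2 * 3.609
U = 7.2180

7.2180


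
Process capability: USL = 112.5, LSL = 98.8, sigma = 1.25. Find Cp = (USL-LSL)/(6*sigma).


Cp = (USL - LSL) / (6 * sigma)
= (112.5 - 98.8) / (6 * 1.25)
= 13.7000 / 7.5000
= 1.8267

1.8267


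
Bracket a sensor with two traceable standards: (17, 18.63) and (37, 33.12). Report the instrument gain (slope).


slope = (y2 - y1) / (x2 - x1)
= (33.12 - 18.63) / (37 - 17)
= 14.4900 / 20
= 0.7245

0.7245


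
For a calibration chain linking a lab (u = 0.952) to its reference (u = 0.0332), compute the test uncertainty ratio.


TUR = u_lab / u_ref
= 0.952 / 0.0332
= 28.6747

28.6747


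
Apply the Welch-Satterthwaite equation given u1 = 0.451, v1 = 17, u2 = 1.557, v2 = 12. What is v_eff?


uc = sqrt(u1^2 + u2^2) = sqrt(0.451^2 + 1.557^2) = 1.6210028
v_eff = uc^4 / (u1^4/v1 + u2^4/v2)
= 1.6210028^4 / (0.451^4/17 + 1.557^4/12)
= 6.9045449 / 0.49218225
v_eff = 14.0284

14.0284


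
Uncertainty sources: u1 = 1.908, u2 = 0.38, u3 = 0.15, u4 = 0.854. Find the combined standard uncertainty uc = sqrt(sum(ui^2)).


uc = sqrt(1.908^2 + 0.38^2 + 0.15^2 + 0.854^2)
uc = sqrt(4.53668)
uc = 2.1299

2.1299


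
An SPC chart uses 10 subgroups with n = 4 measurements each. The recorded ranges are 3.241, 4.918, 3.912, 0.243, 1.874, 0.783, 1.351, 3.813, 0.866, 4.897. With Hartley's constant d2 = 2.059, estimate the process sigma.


R_bar = (3.241 + 4.918 + 3.912 + 0.243 + 1.874 + 0.783 + 1.351 + 3.813 + 0.866 + 4.897) / 10
R_bar = 25.898 / 10 = 2.5898
sigma_hat = R_bar / d2 = 2.5898 / 2.059 = 1.2578

1.2578


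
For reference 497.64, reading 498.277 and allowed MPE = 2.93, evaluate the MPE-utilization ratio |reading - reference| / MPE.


e = indication - reference = 498.277 - 497.64 = 0.6370
|e| = 0.6370
ratio = |e| / MPE = 0.6370 / 2.93
ratio = 0.2174

0.2174


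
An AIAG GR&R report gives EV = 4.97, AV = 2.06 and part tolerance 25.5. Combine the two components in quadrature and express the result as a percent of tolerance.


GRR = sqrt(EV^2 + AV^2) = sqrt(4.97^2 + 2.06^2) = 5.3800093
%GRR = GRR / tol * 100 = 5.3800093 / 25.5 * 100
%GRR = 21.0981

21.0981


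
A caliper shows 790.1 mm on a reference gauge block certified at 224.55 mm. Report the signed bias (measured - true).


Systematic error = measured - true
= 790.1 - 224.55
= 565.5500

565.5500


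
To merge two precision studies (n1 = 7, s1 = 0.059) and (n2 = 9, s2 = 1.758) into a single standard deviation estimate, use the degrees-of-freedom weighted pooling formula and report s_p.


s_p = sqrt(((n1-1)*s1^2 + (n2-1)*s2^2) / (n1+n2-2))
numerator = (7-1)*0.059^2 + (9-1)*1.758^2 = 0.020886 + 24.724512 = 24.745398
denominator = 7 + 9 - 2 = 14
s_p^2 = 24.745398 / 14 = 1.7675284
s_p = sqrt(1.7675284) = 1.3295

1.3295


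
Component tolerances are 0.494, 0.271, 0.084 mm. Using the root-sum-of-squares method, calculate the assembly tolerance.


RSS = sqrt(0.494^2 + 0.271^2 + 0.084^2)
= sqrt(0.324533)
= 0.5697

0.5697


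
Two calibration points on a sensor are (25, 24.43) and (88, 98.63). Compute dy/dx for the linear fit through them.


slope = (y2 - y1) / (x2 - x1)
= (98.63 - 24.43) / (88 - 25)
= 74.2000 / 63
= 1.1778

1.1778


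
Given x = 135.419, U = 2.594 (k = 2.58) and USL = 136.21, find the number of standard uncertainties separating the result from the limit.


u = U / k = 2.594 / 2.58 = 1.0054264
margin = |USL - x| = |136.21 - 135.419| = 0.791
z = margin / u = 0.791 / 1.0054264
z = 0.7867

0.7867


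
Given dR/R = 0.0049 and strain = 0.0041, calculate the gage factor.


GF = (dR/R) / epsilon
= 0.0049 / 0.0041
= 1.1951

1.1951


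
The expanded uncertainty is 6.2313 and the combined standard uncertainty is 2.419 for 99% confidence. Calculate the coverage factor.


k = U / uc
k = 6.2313 / 2.419
k = 2.576

2.576


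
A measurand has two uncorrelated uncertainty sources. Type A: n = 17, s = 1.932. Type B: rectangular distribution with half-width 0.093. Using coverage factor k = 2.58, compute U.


u_A = s / sqrt(n) = 1.932 / sqrt(17) = 0.46857883
u_B = half_width / sqrt(3) = 0.093 / sqrt(3) = 0.053693575
uc = sqrt(u_A^2 + u_B^2) = sqrt(0.46857883^2 + 0.053693575^2) = 0.47164512
U = k * uc = 2.58 * 0.47164512
U = 1.2168

1.2168


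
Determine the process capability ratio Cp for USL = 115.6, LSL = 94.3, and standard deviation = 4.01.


Cp = (USL - LSL) / (6 * sigma)
= (115.6 - 94.3) / (6 * 4.01)
= 21.3000 / 24.0600
= 0.8853

0.8853


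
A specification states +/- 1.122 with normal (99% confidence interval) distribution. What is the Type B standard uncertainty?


u_B = half_width / 2.576
u_B = 1.122 / 2.576
u_B = 0.4356

0.4356


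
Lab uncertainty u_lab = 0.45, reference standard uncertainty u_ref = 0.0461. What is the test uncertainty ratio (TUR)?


TUR = u_lab / u_ref
= 0.45 / 0.0461
= 9.7614

9.7614


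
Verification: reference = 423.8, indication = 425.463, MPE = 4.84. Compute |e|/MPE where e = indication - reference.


e = indication - reference = 425.463 - 423.8 = 1.6630
|e| = 1.6630
ratio = |e| / MPE = 1.6630 / 4.84
ratio = 0.3436

0.3436


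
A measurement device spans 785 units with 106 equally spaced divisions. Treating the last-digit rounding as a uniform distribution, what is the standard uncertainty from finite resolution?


resolution = range / divisions
resolution = 785 / 106 = 7.4056604
u_res = resolution / (2*sqrt(3))
u_res = 7.4056604 / 3.4641016
u_res = 2.1378

2.1378


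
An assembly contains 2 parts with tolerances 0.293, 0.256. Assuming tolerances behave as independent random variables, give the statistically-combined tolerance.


RSS = sqrt(0.293^2 + 0.256^2)
= sqrt(0.151385)
= 0.3891

0.3891


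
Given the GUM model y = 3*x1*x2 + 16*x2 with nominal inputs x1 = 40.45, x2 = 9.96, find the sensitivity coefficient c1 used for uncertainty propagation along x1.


y = 3*x1*x2 + 16*x2
dy/dx1 = 3*x2
Evaluate at x2 = 9.96: c1 = 3 * 9.96
c1 = 29.8800

29.8800


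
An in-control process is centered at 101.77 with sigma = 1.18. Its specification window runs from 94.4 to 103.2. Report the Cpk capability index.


Cpu = (USL - mean) / (3*sigma) = (103.2 - 101.77) / (3*1.18) = 0.4040
Cpl = (mean - LSL) / (3*sigma) = (101.77 - 94.4) / (3*1.18) = 2.0819
Cpk = min(Cpu, Cpl) = 0.4040

0.4040


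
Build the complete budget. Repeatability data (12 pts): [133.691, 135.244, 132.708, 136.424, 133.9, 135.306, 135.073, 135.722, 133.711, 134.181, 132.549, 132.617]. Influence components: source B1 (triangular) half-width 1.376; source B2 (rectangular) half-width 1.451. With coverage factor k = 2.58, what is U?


mean = (133.691 + 135.244 + 132.708 + 136.424 + 133.9 + 135.306 + 135.073 + 135.722 + 133.711 + 134.181 + 132.549 + 132.617) / 12 = 134.2605
s = sqrt(sum((x - mean)^2)/(n-1)) = 1.2912417
u_A = s / sqrt(n) = 1.2912417 / sqrt(12) = 0.37274937
u_B1 = 1.376 / sqrt(6) = 0.56174965
u_B2 = 1.451 / sqrt(3) = 0.83773524
uc = sqrt(0.37274937^2 + 0.56174965^2 + 0.83773524^2) = 1.0753163
U = k * uc = 2.58 * 1.0753163
U = 2.7743

2.7743


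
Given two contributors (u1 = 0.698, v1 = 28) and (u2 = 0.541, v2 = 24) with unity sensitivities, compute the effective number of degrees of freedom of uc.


uc = sqrt(u1^2 + u2^2) = sqrt(0.698^2 + 0.541^2) = 0.88311098
v_eff = uc^4 / (u1^4/v1 + u2^4/v2)
= 0.88311098^4 / (0.698^4/28 + 0.541^4/24)
= 0.60822062 / 0.012046676
v_eff = 50.4887

50.4887


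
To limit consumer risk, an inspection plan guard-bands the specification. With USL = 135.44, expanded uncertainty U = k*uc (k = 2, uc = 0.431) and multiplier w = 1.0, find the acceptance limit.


U = k * uc = 2 * 0.431 = 0.862
guard band g = w * U = 1.0 * 0.862 = 0.862
AL = USL - g = 135.44 - 0.862
AL = 134.5780

134.5780


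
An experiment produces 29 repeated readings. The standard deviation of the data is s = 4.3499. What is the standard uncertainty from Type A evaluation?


u_A = s / sqrt(n)
u_A = 4.3499 / sqrt(29)
u_A = 4.3499 / 5.3851648
u_A = 0.8078

0.8078


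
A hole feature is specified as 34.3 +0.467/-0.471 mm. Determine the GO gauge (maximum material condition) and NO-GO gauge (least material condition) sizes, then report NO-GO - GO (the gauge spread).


GO = nominal - lower_tol (smallest hole = maximum material condition)
GO = 34.3 - 0.471 = 33.829
NO-GO = nominal + upper_tol (largest hole = least material condition)
NO-GO = 34.3 + 0.467 = 34.767
spread = NO-GO - GO = 34.767 - 33.829 = 0.9380

0.9380


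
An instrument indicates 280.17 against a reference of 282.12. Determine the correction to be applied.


Correction = standard - reading
= 282.12 - 280.17
= 1.9500

1.9500


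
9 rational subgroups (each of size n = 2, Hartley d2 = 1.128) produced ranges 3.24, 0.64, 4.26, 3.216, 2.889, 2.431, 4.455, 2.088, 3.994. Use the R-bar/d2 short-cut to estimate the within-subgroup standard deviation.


R_bar = (3.24 + 0.64 + 4.26 + 3.216 + 2.889 + 2.431 + 4.455 + 2.088 + 3.994) / 9
R_bar = 27.213 / 9 = 3.0236667
sigma_hat = R_bar / d2 = 3.0236667 / 1.128 = 2.6806

2.6806


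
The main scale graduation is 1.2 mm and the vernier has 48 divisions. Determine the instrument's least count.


LC = MSD / n_div
= 1.2 / 48
= 0.0250

0.0250


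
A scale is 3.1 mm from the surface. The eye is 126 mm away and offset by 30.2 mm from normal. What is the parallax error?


error = h * offset / d
= 3.1 * 30.2 / 126
= 0.7430

0.7430


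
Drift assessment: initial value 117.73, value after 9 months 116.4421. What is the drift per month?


rate = (v2 - v1) / months
= (116.4421 - 117.73) / 9
= -1.2879 / 9
= -0.1431

-0.1431


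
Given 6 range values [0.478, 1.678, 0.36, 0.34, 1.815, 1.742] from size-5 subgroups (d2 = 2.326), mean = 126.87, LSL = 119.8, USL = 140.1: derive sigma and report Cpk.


R_bar = (0.478 + 1.678 + 0.36 + 0.34 + 1.815 + 1.742) / 6 = 1.0688333
sigma = R_bar / d2 = 1.0688333 / 2.326 = 0.45951561
Cp = (USL - LSL)/(6*sigma) = (140.1 - 119.8)/(6*0.45951561) = 7.3628
Cpu = (140.1 - 126.87)/(3*0.45951561) = 9.5971
Cpl = (126.87 - 119.8)/(3*0.45951561) = 5.1286
Cpk = min(Cpu, Cpl) = 5.1286

5.1286


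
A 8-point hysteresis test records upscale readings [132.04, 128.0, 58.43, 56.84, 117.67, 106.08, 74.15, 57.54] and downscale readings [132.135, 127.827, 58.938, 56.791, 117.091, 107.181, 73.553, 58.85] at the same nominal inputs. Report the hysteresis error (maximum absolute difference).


|132.04 - 132.135| = 0.0950
|128.0 - 127.827| = 0.1730
|58.43 - 58.938| = 0.5080
|56.84 - 56.791| = 0.0490
|117.67 - 117.091| = 0.5790
|106.08 - 107.181| = 1.1010
|74.15 - 73.553| = 0.5970
|57.54 - 58.85| = 1.3100
hysteresis = max(diffs) = 1.3100

1.3100


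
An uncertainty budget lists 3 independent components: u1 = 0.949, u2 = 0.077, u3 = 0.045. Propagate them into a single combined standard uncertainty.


uc = sqrt(0.949^2 + 0.077^2 + 0.045^2)
uc = sqrt(0.908555)
uc = 0.9532

0.9532


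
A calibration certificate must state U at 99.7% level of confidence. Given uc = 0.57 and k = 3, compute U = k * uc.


U = k * uc
U = 3 * 0.57
U = 1.7100

1.7100


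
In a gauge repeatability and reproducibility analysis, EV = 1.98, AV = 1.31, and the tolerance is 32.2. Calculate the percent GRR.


GRR = sqrt(EV^2 + AV^2) = sqrt(1.98^2 + 1.31^2) = 2.3741314
%GRR = GRR / tol * 100 = 2.3741314 / 32.2 * 100
%GRR = 7.3731

7.3731


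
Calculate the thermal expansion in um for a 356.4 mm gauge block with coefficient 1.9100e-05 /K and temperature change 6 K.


dL = L * alpha * dT
= 356.4 * 1.9100e-05 * 6
= 0.0408434 mm
dL_um = 0.0408434 * 1000 = 40.8434 um

40.8434


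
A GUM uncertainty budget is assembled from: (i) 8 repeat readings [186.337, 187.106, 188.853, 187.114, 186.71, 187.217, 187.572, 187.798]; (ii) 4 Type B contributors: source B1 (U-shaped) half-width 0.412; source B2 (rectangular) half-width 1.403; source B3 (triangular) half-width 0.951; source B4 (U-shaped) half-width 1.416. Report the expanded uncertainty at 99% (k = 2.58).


mean = (186.337 + 187.106 + 188.853 + 187.114 + 186.71 + 187.217 + 187.572 + 187.798) / 8 = 187.338375
s = sqrt(sum((x - mean)^2)/(n-1)) = 0.76313319
u_A = s / sqrt(n) = 0.76313319 / sqrt(8) = 0.26980833
u_B1 = 0.412 / sqrt(2) = 0.29132799
u_B2 = 1.403 / sqrt(3) = 0.81002243
u_B3 = 0.951 / sqrt(6) = 0.38824412
u_B4 = 1.416 / sqrt(2) = 1.0012632
uc = sqrt(0.26980833^2 + 0.29132799^2 + 0.81002243^2 + 0.38824412^2 + 1.0012632^2) = 1.4025214
U = k * uc = 2.58 * 1.4025214
U = 3.6185

3.6185


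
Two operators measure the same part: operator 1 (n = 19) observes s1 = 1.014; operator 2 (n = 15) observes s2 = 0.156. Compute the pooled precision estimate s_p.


s_p = sqrt(((n1-1)*s1^2 + (n2-1)*s2^2) / (n1+n2-2))
numerator = (19-1)*1.014^2 + (15-1)*0.156^2 = 18.507528 + 0.340704 = 18.848232
denominator = 19 + 15 - 2 = 32
s_p^2 = 18.848232 / 32 = 0.58900725
s_p = sqrt(0.58900725) = 0.7675

0.7675


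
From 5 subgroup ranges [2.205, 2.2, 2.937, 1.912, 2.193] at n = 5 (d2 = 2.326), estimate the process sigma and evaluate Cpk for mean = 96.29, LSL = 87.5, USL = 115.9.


R_bar = (2.205 + 2.2 + 2.937 + 1.912 + 2.193) / 5 = 2.2894
sigma = R_bar / d2 = 2.2894 / 2.326 = 0.98426483
Cp = (USL - LSL)/(6*sigma) = (115.9 - 87.5)/(6*0.98426483) = 4.8090
Cpu = (115.9 - 96.29)/(3*0.98426483) = 6.6412
Cpl = (96.29 - 87.5)/(3*0.98426483) = 2.9768
Cpk = min(Cpu, Cpl) = 2.9768

2.9768


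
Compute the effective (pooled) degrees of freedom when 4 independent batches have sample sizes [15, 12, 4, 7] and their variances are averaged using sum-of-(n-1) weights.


nu = sum_i (n_i - 1)
nu = ((15 - 1) + (12 - 1) + (4 - 1) + (7 - 1))
nu = 14 + 11 + 3 + 6
nu = 34

34


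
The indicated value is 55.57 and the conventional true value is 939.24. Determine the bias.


Systematic error = measured - true
= 55.57 - 939.24
= -883.6700

-883.6700


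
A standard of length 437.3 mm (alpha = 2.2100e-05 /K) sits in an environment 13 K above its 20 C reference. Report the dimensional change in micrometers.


dL = L * alpha * dT
= 437.3 * 2.2100e-05 * 13
= 0.1256363 mm
dL_um = 0.1256363 * 1000 = 125.6363 um

125.6363


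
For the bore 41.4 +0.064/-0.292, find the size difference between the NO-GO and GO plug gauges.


GO = nominal - lower_tol (smallest hole = maximum material condition)
GO = 41.4 - 0.292 = 41.108
NO-GO = nominal + upper_tol (largest hole = least material condition)
NO-GO = 41.4 + 0.064 = 41.464
spread = NO-GO - GO = 41.464 - 41.108 = 0.3560

0.3560


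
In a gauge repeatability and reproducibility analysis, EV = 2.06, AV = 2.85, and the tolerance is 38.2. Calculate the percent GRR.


GRR = sqrt(EV^2 + AV^2) = sqrt(2.06^2 + 2.85^2) = 3.5165466
%GRR = GRR / tol * 100 = 3.5165466 / 38.2 * 100
%GRR = 9.2056

9.2056


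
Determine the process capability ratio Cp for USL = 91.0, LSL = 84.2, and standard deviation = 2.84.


Cp = (USL - LSL) / (6 * sigma)
= (91.0 - 84.2) / (6 * 2.84)
= 6.8000 / 17.0400
= 0.3991

0.3991


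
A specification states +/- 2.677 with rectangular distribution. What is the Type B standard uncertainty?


u_B = half_width / sqrt(3)
u_B = 2.677 / 1.7320508
u_B = 1.5456

1.5456


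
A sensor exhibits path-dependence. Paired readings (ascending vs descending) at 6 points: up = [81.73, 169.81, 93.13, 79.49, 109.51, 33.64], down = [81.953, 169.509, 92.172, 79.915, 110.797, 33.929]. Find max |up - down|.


|81.73 - 81.953| = 0.2230
|169.81 - 169.509| = 0.3010
|93.13 - 92.172| = 0.9580
|79.49 - 79.915| = 0.4250
|109.51 - 110.797| = 1.2870
|33.64 - 33.929| = 0.2890
hysteresis = max(diffs) = 1.2870

1.2870


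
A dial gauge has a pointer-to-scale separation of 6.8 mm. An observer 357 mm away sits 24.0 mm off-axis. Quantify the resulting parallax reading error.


error = h * offset / d
= 6.8 * 24.0 / 357
= 0.4571

0.4571


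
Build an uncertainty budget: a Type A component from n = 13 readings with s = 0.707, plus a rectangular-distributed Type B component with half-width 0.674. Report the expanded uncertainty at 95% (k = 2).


u_A = s / sqrt(n) = 0.707 / sqrt(13) = 0.19608652
u_B = half_width / sqrt(3) = 0.674 / sqrt(3) = 0.38913408
uc = sqrt(u_A^2 + u_B^2) = sqrt(0.19608652^2 + 0.38913408^2) = 0.43574678
U = k * uc = 2 * 0.43574678
U = 0.8715

0.8715


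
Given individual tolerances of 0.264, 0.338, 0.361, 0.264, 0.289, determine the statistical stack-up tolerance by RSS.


RSS = sqrt(0.264^2 + 0.338^2 + 0.361^2 + 0.264^2 + 0.289^2)
= sqrt(0.467478)
= 0.6837

0.6837


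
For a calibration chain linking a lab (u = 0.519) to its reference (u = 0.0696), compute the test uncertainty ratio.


TUR = u_lab / u_ref
= 0.519 / 0.0696
= 7.4569

7.4569


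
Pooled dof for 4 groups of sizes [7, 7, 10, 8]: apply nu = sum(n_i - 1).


nu = sum_i (n_i - 1)
nu = ((7 - 1) + (7 - 1) + (10 - 1) + (8 - 1))
nu = 6 + 6 + 9 + 7
nu = 28

28


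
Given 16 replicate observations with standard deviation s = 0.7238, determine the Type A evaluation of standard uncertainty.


u_A = s / sqrt(n)
u_A = 0.7238 / sqrt(16)
u_A = 0.7238 / 4
u_A = 0.1809

0.1809


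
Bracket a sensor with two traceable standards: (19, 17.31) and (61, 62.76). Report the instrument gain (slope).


slope = (y2 - y1) / (x2 - x1)
= (62.76 - 17.31) / (61 - 19)
= 45.4500 / 42
= 1.0821

1.0821


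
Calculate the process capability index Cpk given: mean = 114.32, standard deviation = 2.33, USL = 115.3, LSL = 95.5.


Cpu = (USL - mean) / (3*sigma) = (115.3 - 114.32) / (3*2.33) = 0.1402
Cpl = (mean - LSL) / (3*sigma) = (114.32 - 95.5) / (3*2.33) = 2.6924
Cpk = min(Cpu, Cpl) = 0.1402

0.1402


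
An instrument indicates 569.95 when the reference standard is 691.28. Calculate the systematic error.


Systematic error = measured - true
= 569.95 - 691.28
= -121.3300

-121.3300


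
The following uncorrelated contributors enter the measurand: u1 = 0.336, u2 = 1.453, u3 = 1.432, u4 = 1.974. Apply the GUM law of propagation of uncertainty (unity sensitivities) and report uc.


uc = sqrt(0.336^2 + 1.453^2 + 1.432^2 + 1.974^2)
uc = sqrt(8.171405)
uc = 2.8586

2.8586


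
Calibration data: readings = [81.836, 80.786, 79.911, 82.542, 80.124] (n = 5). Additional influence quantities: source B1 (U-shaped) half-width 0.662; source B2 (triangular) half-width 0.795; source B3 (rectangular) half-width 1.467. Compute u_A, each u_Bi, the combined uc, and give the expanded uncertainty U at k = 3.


mean = (81.836 + 80.786 + 79.911 + 82.542 + 80.124) / 5 = 81.0398
s = sqrt(sum((x - mean)^2)/(n-1)) = 1.1255924
u_A = s / sqrt(n) = 1.1255924 / sqrt(5) = 0.50338022
u_B1 = 0.662 / sqrt(2) = 0.46810469
u_B2 = 0.795 / sqrt(6) = 0.32455739
u_B3 = 1.467 / sqrt(3) = 0.84697284
uc = sqrt(0.50338022^2 + 0.46810469^2 + 0.32455739^2 + 0.84697284^2) = 1.1380748
U = k * uc = 3 * 1.1380748
U = 3.4142

3.4142


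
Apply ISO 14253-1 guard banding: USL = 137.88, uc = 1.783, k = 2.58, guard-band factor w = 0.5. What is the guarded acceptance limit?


U = k * uc = 2.58 * 1.783 = 4.60014
guard band g = w * U = 0.5 * 4.60014 = 2.30007
AL = USL - g = 137.88 - 2.30007
AL = 135.5799

135.5799


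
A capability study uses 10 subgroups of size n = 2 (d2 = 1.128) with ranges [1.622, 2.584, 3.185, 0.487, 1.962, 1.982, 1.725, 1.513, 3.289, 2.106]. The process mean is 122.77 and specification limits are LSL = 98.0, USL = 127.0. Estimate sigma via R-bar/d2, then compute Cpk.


R_bar = (1.622 + 2.584 + 3.185 + 0.487 + 1.962 + 1.982 + 1.725 + 1.513 + 3.289 + 2.106) / 10 = 2.0455
sigma = R_bar / d2 = 2.0455 / 1.128 = 1.8133865
Cp = (USL - LSL)/(6*sigma) = (127.0 - 98.0)/(6*1.8133865) = 2.6654
Cpu = (127.0 - 122.77)/(3*1.8133865) = 0.7776
Cpl = (122.77 - 98.0)/(3*1.8133865) = 4.5532
Cpk = min(Cpu, Cpl) = 0.7776

0.7776
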